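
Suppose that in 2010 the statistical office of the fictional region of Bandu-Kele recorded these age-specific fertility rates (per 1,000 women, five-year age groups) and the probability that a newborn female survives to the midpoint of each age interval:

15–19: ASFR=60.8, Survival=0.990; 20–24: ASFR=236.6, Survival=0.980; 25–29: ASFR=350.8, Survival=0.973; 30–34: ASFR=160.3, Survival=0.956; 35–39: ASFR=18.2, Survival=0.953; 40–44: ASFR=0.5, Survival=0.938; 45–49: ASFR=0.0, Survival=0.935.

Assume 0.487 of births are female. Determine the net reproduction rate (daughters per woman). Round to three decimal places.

Proportion female at birth = 0.487.
Per-age-group product (5 × ASFR × survival probability):
  15–19: 5 × 60.8/1000 × 0.990 = 0.30096
  20–24: 5 × 236.6/1000 × 0.980 = 1.15934
  25–29: 5 × 350.8/1000 × 0.973 = 1.70664
  30–34: 5 × 160.3/1000 × 0.956 = 0.76623
  35–39: 5 × 18.2/1000 × 0.953 = 0.08672
  40–44: 5 × 0.5/1000 × 0.938 = 0.00235
  45–49: 5 × 0.0/1000 × 0.935 = 0.00000
Sum = 4.02224
NRR = 0.487 × 4.02224 = 1.95883

1.959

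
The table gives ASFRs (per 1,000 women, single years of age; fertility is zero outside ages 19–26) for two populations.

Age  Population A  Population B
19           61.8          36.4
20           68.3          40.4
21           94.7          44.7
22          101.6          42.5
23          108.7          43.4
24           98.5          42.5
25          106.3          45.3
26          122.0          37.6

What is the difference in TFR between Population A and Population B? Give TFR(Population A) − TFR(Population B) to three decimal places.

0.429

Population A:
  Sum of ASFRs = 61.8 + 68.3 + 94.7 + 101.6 + 108.7 + 98.5 + 106.3 + 122.0 = 761.9
  TFR = 761.9 / 1000 = 0.7619
Population B:
  Sum of ASFRs = 36.4 + 40.4 + 44.7 + 42.5 + 43.4 + 42.5 + 45.3 + 37.6 = 332.8
  TFR = 332.8 / 1000 = 0.3328
Difference = 0.7619 − 0.3328 = 0.4291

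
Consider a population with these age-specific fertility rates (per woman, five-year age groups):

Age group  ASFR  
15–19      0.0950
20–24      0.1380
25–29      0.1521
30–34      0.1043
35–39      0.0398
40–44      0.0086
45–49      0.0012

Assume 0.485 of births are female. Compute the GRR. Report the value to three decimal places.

1.307

Proportion female at birth = 0.485.
Sum of ASFRs = 0.0950 + 0.1380 + 0.1521 + 0.1043 + 0.0398 + 0.0086 + 0.0012 = 0.5390
TFR = 5 × 0.5390 = 2.695
GRR = 0.485 × 2.695 = 1.30708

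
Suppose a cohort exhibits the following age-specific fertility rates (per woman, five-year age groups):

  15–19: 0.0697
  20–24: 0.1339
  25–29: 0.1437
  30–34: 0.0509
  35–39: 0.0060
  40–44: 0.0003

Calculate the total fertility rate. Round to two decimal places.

Sum of ASFRs = 0.0697 + 0.1339 + 0.1437 + 0.0509 + 0.0060 + 0.0003 = 0.4045
TFR = 5 × 0.4045 = 2.0225

2.02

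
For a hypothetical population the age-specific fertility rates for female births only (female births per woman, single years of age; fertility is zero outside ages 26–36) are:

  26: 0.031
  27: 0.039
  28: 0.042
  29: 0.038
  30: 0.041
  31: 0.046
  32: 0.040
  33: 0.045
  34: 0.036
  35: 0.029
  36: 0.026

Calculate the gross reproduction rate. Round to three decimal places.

0.413

Sum of female ASFRs = 0.031 + 0.039 + 0.042 + 0.038 + 0.041 + 0.046 + 0.040 + 0.045 + 0.036 + 0.029 + 0.026 = 0.413
GRR = 0.413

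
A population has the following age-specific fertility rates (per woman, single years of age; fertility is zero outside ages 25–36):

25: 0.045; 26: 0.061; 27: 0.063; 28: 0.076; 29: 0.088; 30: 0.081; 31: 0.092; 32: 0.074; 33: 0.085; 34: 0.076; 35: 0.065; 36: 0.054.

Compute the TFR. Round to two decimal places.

Sum of ASFRs = 0.045 + 0.061 + 0.063 + 0.076 + 0.088 + 0.081 + 0.092 + 0.074 + 0.085 + 0.076 + 0.065 + 0.054 = 0.860
TFR = 0.86

0.86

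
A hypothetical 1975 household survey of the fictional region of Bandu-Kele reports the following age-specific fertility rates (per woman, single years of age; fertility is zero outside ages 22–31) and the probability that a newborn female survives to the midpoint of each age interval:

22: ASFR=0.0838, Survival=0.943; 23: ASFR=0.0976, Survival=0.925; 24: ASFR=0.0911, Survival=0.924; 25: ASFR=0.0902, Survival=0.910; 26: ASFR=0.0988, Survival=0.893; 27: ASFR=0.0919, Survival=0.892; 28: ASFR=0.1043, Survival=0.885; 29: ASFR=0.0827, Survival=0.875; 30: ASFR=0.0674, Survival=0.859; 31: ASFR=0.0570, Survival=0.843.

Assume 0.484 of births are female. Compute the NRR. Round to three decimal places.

0.376

Proportion female at birth = 0.484.
Survival-weighted fertility by age (1·fₓ·Sₓ):
  22: 1 × 0.0838 × 0.943 = 0.07902
  23: 1 × 0.0976 × 0.925 = 0.09028
  24: 1 × 0.0911 × 0.924 = 0.08418
  25: 1 × 0.0902 × 0.910 = 0.08208
  26: 1 × 0.0988 × 0.893 = 0.08823
  27: 1 × 0.0919 × 0.892 = 0.08197
  28: 1 × 0.1043 × 0.885 = 0.09231
  29: 1 × 0.0827 × 0.875 = 0.07236
  30: 1 × 0.0674 × 0.859 = 0.05790
  31: 1 × 0.0570 × 0.843 = 0.04805
Sum = 0.77638
NRR = 0.484 × 0.77638 = 0.37577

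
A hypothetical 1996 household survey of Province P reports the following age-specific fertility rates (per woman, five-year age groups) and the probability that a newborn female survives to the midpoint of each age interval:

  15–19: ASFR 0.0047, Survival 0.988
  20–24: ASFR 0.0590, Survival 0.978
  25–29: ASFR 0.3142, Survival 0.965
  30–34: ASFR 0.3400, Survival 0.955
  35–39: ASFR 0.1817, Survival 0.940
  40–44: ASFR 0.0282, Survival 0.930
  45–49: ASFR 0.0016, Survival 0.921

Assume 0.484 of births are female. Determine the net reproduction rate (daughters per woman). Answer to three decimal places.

2.151

Proportion female at birth = 0.484.
Per-age-group product (5 × ASFR × survival probability):
  15–19: 5 × 0.0047 × 0.988 = 0.02322
  20–24: 5 × 0.0590 × 0.978 = 0.28851
  25–29: 5 × 0.3142 × 0.965 = 1.51602
  30–34: 5 × 0.3400 × 0.955 = 1.62350
  35–39: 5 × 0.1817 × 0.940 = 0.85399
  40–44: 5 × 0.0282 × 0.930 = 0.13113
  45–49: 5 × 0.0016 × 0.921 = 0.00737
Sum = 4.44374
NRR = 0.484 × 4.44374 = 2.15077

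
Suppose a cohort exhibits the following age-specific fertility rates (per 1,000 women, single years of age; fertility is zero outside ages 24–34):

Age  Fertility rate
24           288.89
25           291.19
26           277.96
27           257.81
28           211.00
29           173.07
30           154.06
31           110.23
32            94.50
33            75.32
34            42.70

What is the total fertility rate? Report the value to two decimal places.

1.98

Sum of ASFRs = 288.89 + 291.19 + 277.96 + 257.81 + 211.00 + 173.07 + 154.06 + 110.23 + 94.50 + 75.32 + 42.70 = 1976.73
TFR = 1976.73 / 1000 = 1.97673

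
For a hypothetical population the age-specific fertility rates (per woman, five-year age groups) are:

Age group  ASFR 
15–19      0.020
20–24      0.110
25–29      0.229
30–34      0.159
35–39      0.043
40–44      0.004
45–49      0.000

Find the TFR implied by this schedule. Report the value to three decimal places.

Sum of ASFRs = 0.020 + 0.110 + 0.229 + 0.159 + 0.043 + 0.004 + 0.000 = 0.565
TFR = 5 × 0.565 = 2.825

2.825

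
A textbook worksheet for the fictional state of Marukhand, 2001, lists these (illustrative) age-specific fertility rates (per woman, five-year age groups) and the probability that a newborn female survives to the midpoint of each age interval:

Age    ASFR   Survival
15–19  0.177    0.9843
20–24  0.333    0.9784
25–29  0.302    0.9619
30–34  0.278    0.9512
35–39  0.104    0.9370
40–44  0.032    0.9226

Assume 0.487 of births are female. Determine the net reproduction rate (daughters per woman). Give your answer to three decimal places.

2.878

Proportion female at birth = 0.487.
Per-age-group product (5 × ASFR × survival probability):
  15–19: 5 × 0.177 × 0.9843 = 0.87111
  20–24: 5 × 0.333 × 0.9784 = 1.62904
  25–29: 5 × 0.302 × 0.9619 = 1.45247
  30–34: 5 × 0.278 × 0.9512 = 1.32217
  35–39: 5 × 0.104 × 0.9370 = 0.48724
  40–44: 5 × 0.032 × 0.9226 = 0.14762
Sum = 5.90965
NRR = 0.487 × 5.90965 = 2.87800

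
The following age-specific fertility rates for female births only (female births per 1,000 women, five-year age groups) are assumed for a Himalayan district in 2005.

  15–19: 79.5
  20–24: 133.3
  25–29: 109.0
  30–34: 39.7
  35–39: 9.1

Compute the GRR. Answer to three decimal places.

1.853

Sum of female ASFRs = 79.5 + 133.3 + 109.0 + 39.7 + 9.1 = 370.6
GRR = 5 × 370.6 / 1000 = 1.853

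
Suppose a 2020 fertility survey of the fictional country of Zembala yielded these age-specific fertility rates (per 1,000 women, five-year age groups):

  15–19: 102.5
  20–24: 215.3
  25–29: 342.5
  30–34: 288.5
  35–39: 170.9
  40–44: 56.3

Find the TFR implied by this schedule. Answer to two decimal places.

Sum of ASFRs = 102.5 + 215.3 + 342.5 + 288.5 + 170.9 + 56.3 = 1176.0
TFR = 5 × 1176.0 / 1000 = 5.88

5.88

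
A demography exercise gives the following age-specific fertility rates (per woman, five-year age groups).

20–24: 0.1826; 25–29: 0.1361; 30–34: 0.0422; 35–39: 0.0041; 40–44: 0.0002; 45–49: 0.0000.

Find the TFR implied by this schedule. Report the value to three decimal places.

1.826

Sum of ASFRs = 0.1826 + 0.1361 + 0.0422 + 0.0041 + 0.0002 + 0.0000 = 0.3652
TFR = 5 × 0.3652 = 1.826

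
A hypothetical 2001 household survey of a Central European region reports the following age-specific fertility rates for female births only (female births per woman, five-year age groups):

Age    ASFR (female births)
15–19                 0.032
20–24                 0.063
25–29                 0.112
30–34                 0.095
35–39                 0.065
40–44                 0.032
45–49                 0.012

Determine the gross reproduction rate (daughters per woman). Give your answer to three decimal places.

Sum of female ASFRs = 0.032 + 0.063 + 0.112 + 0.095 + 0.065 + 0.032 + 0.012 = 0.411
GRR = 5 × 0.411 = 2.055

2.055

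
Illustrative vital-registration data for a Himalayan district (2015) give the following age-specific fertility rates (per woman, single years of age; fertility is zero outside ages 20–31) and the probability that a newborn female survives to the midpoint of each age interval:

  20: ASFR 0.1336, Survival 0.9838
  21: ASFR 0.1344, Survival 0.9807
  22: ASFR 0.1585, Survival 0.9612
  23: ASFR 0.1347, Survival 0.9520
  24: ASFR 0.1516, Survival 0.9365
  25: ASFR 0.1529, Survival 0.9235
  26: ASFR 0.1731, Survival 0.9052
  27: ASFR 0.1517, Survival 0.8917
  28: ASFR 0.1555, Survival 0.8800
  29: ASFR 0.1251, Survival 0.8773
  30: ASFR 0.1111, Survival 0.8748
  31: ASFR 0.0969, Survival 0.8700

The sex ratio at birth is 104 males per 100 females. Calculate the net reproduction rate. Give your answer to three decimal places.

Proportion female at birth = 100 / (100 + 104) = 0.49020.
Weighting each age-specific rate by interval width and survival:
  20: 1 × 0.1336 × 0.9838 = 0.13144
  21: 1 × 0.1344 × 0.9807 = 0.13181
  22: 1 × 0.1585 × 0.9612 = 0.15235
  23: 1 × 0.1347 × 0.9520 = 0.12823
  24: 1 × 0.1516 × 0.9365 = 0.14197
  25: 1 × 0.1529 × 0.9235 = 0.14120
  26: 1 × 0.1731 × 0.9052 = 0.15669
  27: 1 × 0.1517 × 0.8917 = 0.13527
  28: 1 × 0.1555 × 0.8800 = 0.13684
  29: 1 × 0.1251 × 0.8773 = 0.10975
  30: 1 × 0.1111 × 0.8748 = 0.09719
  31: 1 × 0.0969 × 0.8700 = 0.08430
Sum = 1.54704
NRR = 0.49020 × 1.54704 = 0.75836

0.758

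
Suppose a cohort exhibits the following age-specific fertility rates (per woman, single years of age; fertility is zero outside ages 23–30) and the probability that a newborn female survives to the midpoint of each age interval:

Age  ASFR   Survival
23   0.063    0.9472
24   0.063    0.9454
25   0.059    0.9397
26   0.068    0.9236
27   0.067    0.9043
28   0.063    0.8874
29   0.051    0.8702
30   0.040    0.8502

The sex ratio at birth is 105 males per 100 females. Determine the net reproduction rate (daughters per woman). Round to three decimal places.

Proportion female at birth = 100 / (100 + 105) = 0.48780.
Per-age-group product (1 × ASFR × survival probability):
  23: 1 × 0.063 × 0.9472 = 0.05967
  24: 1 × 0.063 × 0.9454 = 0.05956
  25: 1 × 0.059 × 0.9397 = 0.05544
  26: 1 × 0.068 × 0.9236 = 0.06280
  27: 1 × 0.067 × 0.9043 = 0.06059
  28: 1 × 0.063 × 0.8874 = 0.05591
  29: 1 × 0.051 × 0.8702 = 0.04438
  30: 1 × 0.040 × 0.8502 = 0.03401
Sum = 0.43236
NRR = 0.48780 × 0.43236 = 0.21091
With NRR below 1 the population is below replacement fertility.

0.211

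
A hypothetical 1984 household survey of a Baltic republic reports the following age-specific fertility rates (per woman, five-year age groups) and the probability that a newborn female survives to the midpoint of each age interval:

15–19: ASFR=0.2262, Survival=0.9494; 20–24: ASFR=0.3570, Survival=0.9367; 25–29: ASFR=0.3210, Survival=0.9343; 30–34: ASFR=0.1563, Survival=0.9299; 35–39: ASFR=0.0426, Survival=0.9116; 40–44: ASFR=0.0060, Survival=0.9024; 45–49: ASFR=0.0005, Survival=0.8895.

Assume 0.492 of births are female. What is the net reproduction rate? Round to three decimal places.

2.556

Proportion female at birth = 0.492.
Per-age-group product (5 × ASFR × survival probability):
  15–19: 5 × 0.2262 × 0.9494 = 1.07377
  20–24: 5 × 0.3570 × 0.9367 = 1.67201
  25–29: 5 × 0.3210 × 0.9343 = 1.49955
  30–34: 5 × 0.1563 × 0.9299 = 0.72672
  35–39: 5 × 0.0426 × 0.9116 = 0.19417
  40–44: 5 × 0.0060 × 0.9024 = 0.02707
  45–49: 5 × 0.0005 × 0.8895 = 0.00222
Sum = 5.19551
NRR = 0.492 × 5.19551 = 2.55619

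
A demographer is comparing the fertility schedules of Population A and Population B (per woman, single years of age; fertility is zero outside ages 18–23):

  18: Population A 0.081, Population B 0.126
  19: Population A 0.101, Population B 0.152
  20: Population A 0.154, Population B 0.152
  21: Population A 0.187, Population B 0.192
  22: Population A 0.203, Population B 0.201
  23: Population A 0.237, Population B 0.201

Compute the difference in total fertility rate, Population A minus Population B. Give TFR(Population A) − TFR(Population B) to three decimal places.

-0.061

Population A:
  Sum of ASFRs = 0.081 + 0.101 + 0.154 + 0.187 + 0.203 + 0.237 = 0.963
  TFR = 0.963
Population B:
  Sum of ASFRs = 0.126 + 0.152 + 0.152 + 0.192 + 0.201 + 0.201 = 1.024
  TFR = 1.024
Difference = 0.963 − 1.024 = -0.061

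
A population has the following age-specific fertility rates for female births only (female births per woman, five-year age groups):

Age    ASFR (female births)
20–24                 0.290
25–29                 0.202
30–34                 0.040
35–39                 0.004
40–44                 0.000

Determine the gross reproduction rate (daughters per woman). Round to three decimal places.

2.680

Sum of female ASFRs = 0.290 + 0.202 + 0.040 + 0.004 + 0.000 = 0.536
GRR = 5 × 0.536 = 2.68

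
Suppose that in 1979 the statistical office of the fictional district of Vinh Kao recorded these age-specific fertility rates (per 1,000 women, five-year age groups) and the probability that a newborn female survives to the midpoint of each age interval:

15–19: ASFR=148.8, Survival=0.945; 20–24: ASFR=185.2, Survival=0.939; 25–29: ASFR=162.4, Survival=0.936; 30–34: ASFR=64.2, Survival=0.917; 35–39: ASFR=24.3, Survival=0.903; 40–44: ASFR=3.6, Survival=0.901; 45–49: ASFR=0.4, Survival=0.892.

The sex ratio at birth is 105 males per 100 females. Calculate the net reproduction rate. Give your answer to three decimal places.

Proportion female at birth = 100 / (100 + 105) = 0.48780.
Survival-weighted fertility by age (5·fₓ·Sₓ):
  15–19: 5 × 148.8/1000 × 0.945 = 0.70308
  20–24: 5 × 185.2/1000 × 0.939 = 0.86951
  25–29: 5 × 162.4/1000 × 0.936 = 0.76003
  30–34: 5 × 64.2/1000 × 0.917 = 0.29436
  35–39: 5 × 24.3/1000 × 0.903 = 0.10971
  40–44: 5 × 3.6/1000 × 0.901 = 0.01622
  45–49: 5 × 0.4/1000 × 0.892 = 0.00178
Sum = 2.75469
NRR = 0.48780 × 2.75469 = 1.34374

1.344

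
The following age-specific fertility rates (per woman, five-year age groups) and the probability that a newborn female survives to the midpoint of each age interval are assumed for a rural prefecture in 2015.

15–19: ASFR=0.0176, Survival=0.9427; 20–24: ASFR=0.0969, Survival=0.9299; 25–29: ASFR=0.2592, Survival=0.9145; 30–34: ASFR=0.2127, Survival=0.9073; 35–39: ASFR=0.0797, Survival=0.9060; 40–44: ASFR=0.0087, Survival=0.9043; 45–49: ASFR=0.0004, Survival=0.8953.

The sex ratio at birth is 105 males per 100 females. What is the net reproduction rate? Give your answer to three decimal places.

Proportion female at birth = 100 / (100 + 105) = 0.48780.
Each age group contributes 5 × ASFR × survival:
  15–19: 5 × 0.0176 × 0.9427 = 0.08296
  20–24: 5 × 0.0969 × 0.9299 = 0.45054
  25–29: 5 × 0.2592 × 0.9145 = 1.18519
  30–34: 5 × 0.2127 × 0.9073 = 0.96491
  35–39: 5 × 0.0797 × 0.9060 = 0.36104
  40–44: 5 × 0.0087 × 0.9043 = 0.03934
  45–49: 5 × 0.0004 × 0.8953 = 0.00179
Sum = 3.08577
NRR = 0.48780 × 3.08577 = 1.50524
An NRR exceeding 1 indicates intrinsic growth under these rates.

1.505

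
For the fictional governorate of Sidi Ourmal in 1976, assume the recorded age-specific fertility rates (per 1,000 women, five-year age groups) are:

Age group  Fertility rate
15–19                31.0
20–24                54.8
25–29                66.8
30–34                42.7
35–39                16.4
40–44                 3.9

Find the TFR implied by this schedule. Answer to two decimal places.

1.08

Sum of ASFRs = 31.0 + 54.8 + 66.8 + 42.7 + 16.4 + 3.9 = 215.6
TFR = 5 × 215.6 / 1000 = 1.078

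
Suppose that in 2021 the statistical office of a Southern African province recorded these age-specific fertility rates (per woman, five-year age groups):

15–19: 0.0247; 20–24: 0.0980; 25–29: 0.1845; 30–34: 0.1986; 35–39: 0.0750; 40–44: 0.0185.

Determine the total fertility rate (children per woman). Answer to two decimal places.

3.00

Sum of ASFRs = 0.0247 + 0.0980 + 0.1845 + 0.1986 + 0.0750 + 0.0185 = 0.5993
TFR = 5 × 0.5993 = 2.9965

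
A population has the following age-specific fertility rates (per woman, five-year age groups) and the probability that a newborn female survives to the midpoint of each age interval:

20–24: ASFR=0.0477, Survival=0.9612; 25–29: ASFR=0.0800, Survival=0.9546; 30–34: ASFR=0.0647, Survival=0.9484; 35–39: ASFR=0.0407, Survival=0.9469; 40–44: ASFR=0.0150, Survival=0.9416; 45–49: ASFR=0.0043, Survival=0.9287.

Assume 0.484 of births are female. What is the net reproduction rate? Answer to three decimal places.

0.581

Proportion female at birth = 0.484.
Per-age-group product (5 × ASFR × survival probability):
  20–24: 5 × 0.0477 × 0.9612 = 0.22925
  25–29: 5 × 0.0800 × 0.9546 = 0.38184
  30–34: 5 × 0.0647 × 0.9484 = 0.30681
  35–39: 5 × 0.0407 × 0.9469 = 0.19269
  40–44: 5 × 0.0150 × 0.9416 = 0.07062
  45–49: 5 × 0.0043 × 0.9287 = 0.01997
Sum = 1.20118
NRR = 0.484 × 1.20118 = 0.58137
NRR < 1, so the cohort does not fully replace itself.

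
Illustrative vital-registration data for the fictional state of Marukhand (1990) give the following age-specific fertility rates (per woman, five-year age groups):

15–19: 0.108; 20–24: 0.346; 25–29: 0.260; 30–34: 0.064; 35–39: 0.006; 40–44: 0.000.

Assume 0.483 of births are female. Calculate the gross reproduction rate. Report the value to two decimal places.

1.89

Proportion female at birth = 0.483.
Sum of ASFRs = 0.108 + 0.346 + 0.260 + 0.064 + 0.006 + 0.000 = 0.784
TFR = 5 × 0.784 = 3.92
GRR = 0.483 × 3.92 = 1.89336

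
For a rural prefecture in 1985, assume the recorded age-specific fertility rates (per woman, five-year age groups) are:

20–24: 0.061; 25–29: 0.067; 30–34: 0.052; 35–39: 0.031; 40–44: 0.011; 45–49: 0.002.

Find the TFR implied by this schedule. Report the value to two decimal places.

Sum of ASFRs = 0.061 + 0.067 + 0.052 + 0.031 + 0.011 + 0.002 = 0.224
TFR = 5 × 0.224 = 1.12

1.12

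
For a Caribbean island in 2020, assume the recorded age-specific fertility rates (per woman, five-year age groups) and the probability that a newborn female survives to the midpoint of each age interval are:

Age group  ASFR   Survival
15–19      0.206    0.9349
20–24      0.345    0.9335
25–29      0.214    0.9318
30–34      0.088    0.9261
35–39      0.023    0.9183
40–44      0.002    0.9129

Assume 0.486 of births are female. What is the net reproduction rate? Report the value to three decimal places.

Proportion female at birth = 0.486.
Per-age-group product (5 × ASFR × survival probability):
  15–19: 5 × 0.206 × 0.9349 = 0.96295
  20–24: 5 × 0.345 × 0.9335 = 1.61029
  25–29: 5 × 0.214 × 0.9318 = 0.99703
  30–34: 5 × 0.088 × 0.9261 = 0.40748
  35–39: 5 × 0.023 × 0.9183 = 0.10560
  40–44: 5 × 0.002 × 0.9129 = 0.00913
Sum = 4.09248
NRR = 0.486 × 4.09248 = 1.98895

1.989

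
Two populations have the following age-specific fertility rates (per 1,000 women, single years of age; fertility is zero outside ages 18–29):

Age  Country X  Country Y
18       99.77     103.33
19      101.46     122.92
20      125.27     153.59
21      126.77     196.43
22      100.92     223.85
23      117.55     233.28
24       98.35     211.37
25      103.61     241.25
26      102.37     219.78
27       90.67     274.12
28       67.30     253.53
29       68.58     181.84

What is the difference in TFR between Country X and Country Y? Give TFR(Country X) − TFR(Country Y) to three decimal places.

Country X:
  Sum of ASFRs = 99.77 + 101.46 + 125.27 + 126.77 + 100.92 + 117.55 + 98.35 + 103.61 + 102.37 + 90.67 + 67.30 + 68.58 = 1202.62
  TFR = 1202.62 / 1000 = 1.20262
Country Y:
  Sum of ASFRs = 103.33 + 122.92 + 153.59 + 196.43 + 223.85 + 233.28 + 211.37 + 241.25 + 219.78 + 274.12 + 253.53 + 181.84 = 2415.29
  TFR = 2415.29 / 1000 = 2.41529
Difference = 1.20262 − 2.41529 = -1.21267

-1.213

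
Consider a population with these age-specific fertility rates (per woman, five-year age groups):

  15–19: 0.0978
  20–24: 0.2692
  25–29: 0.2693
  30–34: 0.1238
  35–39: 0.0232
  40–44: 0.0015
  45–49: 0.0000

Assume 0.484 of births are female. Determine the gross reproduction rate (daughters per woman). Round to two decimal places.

Proportion female at birth = 0.484.
Sum of ASFRs = 0.0978 + 0.2692 + 0.2693 + 0.1238 + 0.0232 + 0.0015 + 0.0000 = 0.7848
TFR = 5 × 0.7848 = 3.924
GRR = 0.484 × 3.924 = 1.89922

1.90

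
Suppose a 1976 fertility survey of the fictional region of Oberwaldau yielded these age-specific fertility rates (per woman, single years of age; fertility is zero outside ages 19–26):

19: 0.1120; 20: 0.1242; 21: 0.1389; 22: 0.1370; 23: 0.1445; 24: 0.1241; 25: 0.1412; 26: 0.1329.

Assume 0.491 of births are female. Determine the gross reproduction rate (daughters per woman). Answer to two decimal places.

Proportion female at birth = 0.491.
Sum of ASFRs = 0.1120 + 0.1242 + 0.1389 + 0.1370 + 0.1445 + 0.1241 + 0.1412 + 0.1329 = 1.0548
TFR = 1.0548
GRR = 0.491 × 1.0548 = 0.51791

0.52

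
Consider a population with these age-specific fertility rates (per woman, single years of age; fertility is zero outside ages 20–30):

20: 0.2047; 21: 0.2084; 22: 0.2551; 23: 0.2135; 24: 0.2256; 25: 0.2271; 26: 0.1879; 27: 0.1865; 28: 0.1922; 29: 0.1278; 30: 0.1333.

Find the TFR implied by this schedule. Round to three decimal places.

Sum of ASFRs = 0.2047 + 0.2084 + 0.2551 + 0.2135 + 0.2256 + 0.2271 + 0.1879 + 0.1865 + 0.1922 + 0.1278 + 0.1333 = 2.1621
TFR = 2.1621

2.162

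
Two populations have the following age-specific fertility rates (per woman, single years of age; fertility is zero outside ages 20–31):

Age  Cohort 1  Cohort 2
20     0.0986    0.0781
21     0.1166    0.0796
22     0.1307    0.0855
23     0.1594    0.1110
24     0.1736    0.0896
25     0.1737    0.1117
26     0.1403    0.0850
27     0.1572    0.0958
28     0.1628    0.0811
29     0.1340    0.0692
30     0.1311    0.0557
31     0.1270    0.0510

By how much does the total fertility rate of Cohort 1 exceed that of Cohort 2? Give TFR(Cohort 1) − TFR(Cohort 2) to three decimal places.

0.712

Cohort 1:
  Sum of ASFRs = 0.0986 + 0.1166 + 0.1307 + 0.1594 + 0.1736 + 0.1737 + 0.1403 + 0.1572 + 0.1628 + 0.1340 + 0.1311 + 0.1270 = 1.7050
  TFR = 1.705
Cohort 2:
  Sum of ASFRs = 0.0781 + 0.0796 + 0.0855 + 0.1110 + 0.0896 + 0.1117 + 0.0850 + 0.0958 + 0.0811 + 0.0692 + 0.0557 + 0.0510 = 0.9933
  TFR = 0.9933
Difference = 1.705 − 0.9933 = 0.7117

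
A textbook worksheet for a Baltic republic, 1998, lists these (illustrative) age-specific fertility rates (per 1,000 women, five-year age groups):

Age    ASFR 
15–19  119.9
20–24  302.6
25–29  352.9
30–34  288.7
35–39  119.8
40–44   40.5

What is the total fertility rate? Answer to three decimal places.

6.122

Sum of ASFRs = 119.9 + 302.6 + 352.9 + 288.7 + 119.8 + 40.5 = 1224.4
TFR = 5 × 1224.4 / 1000 = 6.122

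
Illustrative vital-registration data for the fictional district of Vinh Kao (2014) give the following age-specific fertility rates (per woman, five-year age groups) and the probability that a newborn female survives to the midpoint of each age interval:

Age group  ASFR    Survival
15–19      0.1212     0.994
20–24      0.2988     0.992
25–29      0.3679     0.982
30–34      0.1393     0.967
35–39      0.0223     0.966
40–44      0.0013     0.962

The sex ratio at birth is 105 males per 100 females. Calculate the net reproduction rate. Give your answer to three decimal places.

2.282

Proportion female at birth = 100 / (100 + 105) = 0.48780.
Per-age-group product (5 × ASFR × survival probability):
  15–19: 5 × 0.1212 × 0.994 = 0.60236
  20–24: 5 × 0.2988 × 0.992 = 1.48205
  25–29: 5 × 0.3679 × 0.982 = 1.80639
  30–34: 5 × 0.1393 × 0.967 = 0.67352
  35–39: 5 × 0.0223 × 0.966 = 0.10771
  40–44: 5 × 0.0013 × 0.962 = 0.00625
Sum = 4.67828
NRR = 0.48780 × 4.67828 = 2.28206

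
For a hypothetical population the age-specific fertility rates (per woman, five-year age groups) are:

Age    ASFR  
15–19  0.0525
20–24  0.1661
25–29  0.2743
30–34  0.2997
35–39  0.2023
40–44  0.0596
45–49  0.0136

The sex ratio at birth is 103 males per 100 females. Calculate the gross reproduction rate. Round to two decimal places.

Proportion female at birth = 100 / (100 + 103) = 0.49261.
Sum of ASFRs = 0.0525 + 0.1661 + 0.2743 + 0.2997 + 0.2023 + 0.0596 + 0.0136 = 1.0681
TFR = 5 × 1.0681 = 5.3405
GRR = 0.49261 × 5.3405 = 2.63078

2.63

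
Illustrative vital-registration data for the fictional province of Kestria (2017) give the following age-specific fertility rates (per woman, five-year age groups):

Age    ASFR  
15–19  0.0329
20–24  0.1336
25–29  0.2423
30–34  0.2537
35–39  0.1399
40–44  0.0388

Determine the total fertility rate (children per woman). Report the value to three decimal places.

Sum of ASFRs = 0.0329 + 0.1336 + 0.2423 + 0.2537 + 0.1399 + 0.0388 = 0.8412
TFR = 5 × 0.8412 = 4.206

4.206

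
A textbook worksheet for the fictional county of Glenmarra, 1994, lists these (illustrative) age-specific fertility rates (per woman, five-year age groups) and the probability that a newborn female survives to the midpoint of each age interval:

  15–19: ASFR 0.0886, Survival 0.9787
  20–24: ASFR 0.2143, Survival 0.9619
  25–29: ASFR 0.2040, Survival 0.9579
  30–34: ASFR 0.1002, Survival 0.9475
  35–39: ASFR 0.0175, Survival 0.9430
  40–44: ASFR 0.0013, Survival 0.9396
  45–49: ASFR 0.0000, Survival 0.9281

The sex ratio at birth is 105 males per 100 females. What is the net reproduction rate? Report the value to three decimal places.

Proportion female at birth = 100 / (100 + 105) = 0.48780.
Per-age-group product (5 × ASFR × survival probability):
  15–19: 5 × 0.0886 × 0.9787 = 0.43356
  20–24: 5 × 0.2143 × 0.9619 = 1.03068
  25–29: 5 × 0.2040 × 0.9579 = 0.97706
  30–34: 5 × 0.1002 × 0.9475 = 0.47470
  35–39: 5 × 0.0175 × 0.9430 = 0.08251
  40–44: 5 × 0.0013 × 0.9396 = 0.00611
  45–49: 5 × 0.0000 × 0.9281 = 0.00000
Sum = 3.00462
NRR = 0.48780 × 3.00462 = 1.46565

1.466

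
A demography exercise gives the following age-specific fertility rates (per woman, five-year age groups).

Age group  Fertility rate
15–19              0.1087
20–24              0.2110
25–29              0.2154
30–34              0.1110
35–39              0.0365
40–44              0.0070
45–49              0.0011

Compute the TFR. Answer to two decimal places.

Sum of ASFRs = 0.1087 + 0.2110 + 0.2154 + 0.1110 + 0.0365 + 0.0070 + 0.0011 = 0.6907
TFR = 5 × 0.6907 = 3.4535

3.45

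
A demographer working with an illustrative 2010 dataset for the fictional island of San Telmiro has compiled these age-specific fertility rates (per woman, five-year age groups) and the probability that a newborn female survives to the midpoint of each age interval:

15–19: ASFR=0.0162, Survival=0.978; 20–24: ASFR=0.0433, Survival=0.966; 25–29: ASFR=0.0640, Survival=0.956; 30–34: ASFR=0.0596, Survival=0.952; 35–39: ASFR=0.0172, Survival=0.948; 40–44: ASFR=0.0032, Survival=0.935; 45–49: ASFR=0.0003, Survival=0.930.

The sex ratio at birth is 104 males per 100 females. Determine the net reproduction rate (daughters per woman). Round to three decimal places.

0.478

Proportion female at birth = 100 / (100 + 104) = 0.49020.
Per-age-group product (5 × ASFR × survival probability):
  15–19: 5 × 0.0162 × 0.978 = 0.07922
  20–24: 5 × 0.0433 × 0.966 = 0.20914
  25–29: 5 × 0.0640 × 0.956 = 0.30592
  30–34: 5 × 0.0596 × 0.952 = 0.28370
  35–39: 5 × 0.0172 × 0.948 = 0.08153
  40–44: 5 × 0.0032 × 0.935 = 0.01496
  45–49: 5 × 0.0003 × 0.930 = 0.00140
Sum = 0.97587
NRR = 0.49020 × 0.97587 = 0.47837
NRR < 1, so the cohort does not fully replace itself.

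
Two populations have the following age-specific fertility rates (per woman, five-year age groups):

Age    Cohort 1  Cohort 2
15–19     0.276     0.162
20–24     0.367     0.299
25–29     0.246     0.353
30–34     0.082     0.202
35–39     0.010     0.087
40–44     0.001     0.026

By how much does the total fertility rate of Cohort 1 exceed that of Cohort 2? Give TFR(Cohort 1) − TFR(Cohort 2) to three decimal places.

-0.735

Cohort 1:
  Sum of ASFRs = 0.276 + 0.367 + 0.246 + 0.082 + 0.010 + 0.001 = 0.982
  TFR = 5 × 0.982 = 4.91
Cohort 2:
  Sum of ASFRs = 0.162 + 0.299 + 0.353 + 0.202 + 0.087 + 0.026 = 1.129
  TFR = 5 × 1.129 = 5.645
Difference = 4.91 − 5.645 = -0.735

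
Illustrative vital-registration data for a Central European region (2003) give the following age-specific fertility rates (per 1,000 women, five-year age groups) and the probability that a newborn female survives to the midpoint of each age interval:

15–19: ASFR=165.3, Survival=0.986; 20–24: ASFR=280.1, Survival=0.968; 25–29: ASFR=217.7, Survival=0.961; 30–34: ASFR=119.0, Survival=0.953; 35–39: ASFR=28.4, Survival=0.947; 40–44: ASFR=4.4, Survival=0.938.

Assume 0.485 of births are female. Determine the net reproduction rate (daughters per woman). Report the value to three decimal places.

1.910

Proportion female at birth = 0.485.
Each age group contributes 5 × ASFR × survival:
  15–19: 5 × 165.3/1000 × 0.986 = 0.81493
  20–24: 5 × 280.1/1000 × 0.968 = 1.35568
  25–29: 5 × 217.7/1000 × 0.961 = 1.04605
  30–34: 5 × 119.0/1000 × 0.953 = 0.56704
  35–39: 5 × 28.4/1000 × 0.947 = 0.13447
  40–44: 5 × 4.4/1000 × 0.938 = 0.02064
Sum = 3.93881
NRR = 0.485 × 3.93881 = 1.91032
NRR > 1, so each generation more than replaces itself.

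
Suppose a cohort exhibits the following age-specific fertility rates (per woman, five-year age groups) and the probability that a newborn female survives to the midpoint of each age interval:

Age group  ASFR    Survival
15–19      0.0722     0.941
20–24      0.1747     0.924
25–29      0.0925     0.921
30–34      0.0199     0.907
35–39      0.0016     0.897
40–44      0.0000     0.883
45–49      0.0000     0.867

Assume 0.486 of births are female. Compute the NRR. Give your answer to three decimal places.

0.812

Proportion female at birth = 0.486.
Per-age-group product (5 × ASFR × survival probability):
  15–19: 5 × 0.0722 × 0.941 = 0.33970
  20–24: 5 × 0.1747 × 0.924 = 0.80711
  25–29: 5 × 0.0925 × 0.921 = 0.42596
  30–34: 5 × 0.0199 × 0.907 = 0.09025
  35–39: 5 × 0.0016 × 0.897 = 0.00718
  40–44: 5 × 0.0000 × 0.883 = 0.00000
  45–49: 5 × 0.0000 × 0.867 = 0.00000
Sum = 1.67020
NRR = 0.486 × 1.67020 = 0.81172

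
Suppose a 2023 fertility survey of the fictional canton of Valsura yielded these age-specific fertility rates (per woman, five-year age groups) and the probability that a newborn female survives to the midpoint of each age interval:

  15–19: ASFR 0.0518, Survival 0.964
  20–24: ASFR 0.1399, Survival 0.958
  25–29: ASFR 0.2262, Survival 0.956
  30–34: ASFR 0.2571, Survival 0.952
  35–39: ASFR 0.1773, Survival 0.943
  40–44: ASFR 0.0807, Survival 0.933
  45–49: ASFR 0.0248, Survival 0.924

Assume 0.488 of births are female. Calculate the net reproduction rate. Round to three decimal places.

2.221

Proportion female at birth = 0.488.
Each age group contributes 5 × ASFR × survival:
  15–19: 5 × 0.0518 × 0.964 = 0.24968
  20–24: 5 × 0.1399 × 0.958 = 0.67012
  25–29: 5 × 0.2262 × 0.956 = 1.08124
  30–34: 5 × 0.2571 × 0.952 = 1.22380
  35–39: 5 × 0.1773 × 0.943 = 0.83597
  40–44: 5 × 0.0807 × 0.933 = 0.37647
  45–49: 5 × 0.0248 × 0.924 = 0.11458
Sum = 4.55186
NRR = 0.488 × 4.55186 = 2.22131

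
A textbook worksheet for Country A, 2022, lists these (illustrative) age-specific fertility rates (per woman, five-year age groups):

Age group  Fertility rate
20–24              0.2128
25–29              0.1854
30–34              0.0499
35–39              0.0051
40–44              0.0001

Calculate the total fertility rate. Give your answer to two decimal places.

2.27

Sum of ASFRs = 0.2128 + 0.1854 + 0.0499 + 0.0051 + 0.0001 = 0.4533
TFR = 5 × 0.4533 = 2.2665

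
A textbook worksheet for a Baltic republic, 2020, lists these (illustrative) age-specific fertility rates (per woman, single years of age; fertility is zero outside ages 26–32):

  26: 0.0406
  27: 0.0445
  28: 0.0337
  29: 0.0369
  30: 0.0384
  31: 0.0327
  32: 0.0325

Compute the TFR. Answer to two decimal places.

0.26

Sum of ASFRs = 0.0406 + 0.0445 + 0.0337 + 0.0369 + 0.0384 + 0.0327 + 0.0325 = 0.2593
TFR = 0.2593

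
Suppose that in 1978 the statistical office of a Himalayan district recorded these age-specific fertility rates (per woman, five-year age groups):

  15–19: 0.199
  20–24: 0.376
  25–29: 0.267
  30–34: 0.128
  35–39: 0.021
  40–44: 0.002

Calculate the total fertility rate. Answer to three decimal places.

Sum of ASFRs = 0.199 + 0.376 + 0.267 + 0.128 + 0.021 + 0.002 = 0.993
TFR = 5 × 0.993 = 4.965

4.965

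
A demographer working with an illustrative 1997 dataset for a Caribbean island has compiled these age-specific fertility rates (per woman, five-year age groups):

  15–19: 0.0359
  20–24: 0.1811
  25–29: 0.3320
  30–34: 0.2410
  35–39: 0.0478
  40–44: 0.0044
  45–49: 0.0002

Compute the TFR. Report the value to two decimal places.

Sum of ASFRs = 0.0359 + 0.1811 + 0.3320 + 0.2410 + 0.0478 + 0.0044 + 0.0002 = 0.8424
TFR = 5 × 0.8424 = 4.212

4.21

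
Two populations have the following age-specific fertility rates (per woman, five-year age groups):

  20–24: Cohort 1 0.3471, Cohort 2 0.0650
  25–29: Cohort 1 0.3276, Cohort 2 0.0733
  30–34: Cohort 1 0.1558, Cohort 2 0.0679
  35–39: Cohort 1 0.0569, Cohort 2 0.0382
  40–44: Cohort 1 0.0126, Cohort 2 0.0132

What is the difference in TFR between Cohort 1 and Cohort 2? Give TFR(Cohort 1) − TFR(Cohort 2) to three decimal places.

Cohort 1:
  Sum of ASFRs = 0.3471 + 0.3276 + 0.1558 + 0.0569 + 0.0126 = 0.9000
  TFR = 5 × 0.9000 = 4.5
Cohort 2:
  Sum of ASFRs = 0.0650 + 0.0733 + 0.0679 + 0.0382 + 0.0132 = 0.2576
  TFR = 5 × 0.2576 = 1.288
Difference = 4.5 − 1.288 = 3.212

3.212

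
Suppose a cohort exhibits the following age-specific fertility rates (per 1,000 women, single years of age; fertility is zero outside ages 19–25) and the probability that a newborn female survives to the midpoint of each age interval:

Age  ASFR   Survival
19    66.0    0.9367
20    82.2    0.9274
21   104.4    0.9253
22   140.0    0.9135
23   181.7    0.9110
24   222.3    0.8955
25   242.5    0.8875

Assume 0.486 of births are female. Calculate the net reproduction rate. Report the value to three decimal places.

0.458

Proportion female at birth = 0.486.
Survival-weighted fertility by age (1·fₓ·Sₓ):
  19: 1 × 66.0/1000 × 0.9367 = 0.06182
  20: 1 × 82.2/1000 × 0.9274 = 0.07623
  21: 1 × 104.4/1000 × 0.9253 = 0.09660
  22: 1 × 140.0/1000 × 0.9135 = 0.12789
  23: 1 × 181.7/1000 × 0.9110 = 0.16553
  24: 1 × 222.3/1000 × 0.8955 = 0.19907
  25: 1 × 242.5/1000 × 0.8875 = 0.21522
Sum = 0.94236
NRR = 0.486 × 0.94236 = 0.45799
With NRR below 1 the population is below replacement fertility.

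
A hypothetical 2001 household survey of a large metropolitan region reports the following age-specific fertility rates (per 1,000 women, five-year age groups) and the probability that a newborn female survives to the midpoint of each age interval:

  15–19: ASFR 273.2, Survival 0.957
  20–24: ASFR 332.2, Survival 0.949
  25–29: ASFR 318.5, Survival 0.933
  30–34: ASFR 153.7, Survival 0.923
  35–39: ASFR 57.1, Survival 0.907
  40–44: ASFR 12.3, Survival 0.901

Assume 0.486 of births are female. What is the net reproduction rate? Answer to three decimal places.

Proportion female at birth = 0.486.
Each age group contributes 5 × ASFR × survival:
  15–19: 5 × 273.2/1000 × 0.957 = 1.30726
  20–24: 5 × 332.2/1000 × 0.949 = 1.57629
  25–29: 5 × 318.5/1000 × 0.933 = 1.48580
  30–34: 5 × 153.7/1000 × 0.923 = 0.70933
  35–39: 5 × 57.1/1000 × 0.907 = 0.25895
  40–44: 5 × 12.3/1000 × 0.901 = 0.05541
Sum = 5.39304
NRR = 0.486 × 5.39304 = 2.62102
An NRR exceeding 1 indicates intrinsic growth under these rates.

2.621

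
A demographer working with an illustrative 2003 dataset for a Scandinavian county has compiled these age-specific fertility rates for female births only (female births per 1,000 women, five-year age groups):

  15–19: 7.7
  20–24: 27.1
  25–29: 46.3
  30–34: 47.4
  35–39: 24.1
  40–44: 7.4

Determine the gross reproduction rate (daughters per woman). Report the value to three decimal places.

0.800

Sum of female ASFRs = 7.7 + 27.1 + 46.3 + 47.4 + 24.1 + 7.4 = 160.0
GRR = 5 × 160.0 / 1000 = 0.8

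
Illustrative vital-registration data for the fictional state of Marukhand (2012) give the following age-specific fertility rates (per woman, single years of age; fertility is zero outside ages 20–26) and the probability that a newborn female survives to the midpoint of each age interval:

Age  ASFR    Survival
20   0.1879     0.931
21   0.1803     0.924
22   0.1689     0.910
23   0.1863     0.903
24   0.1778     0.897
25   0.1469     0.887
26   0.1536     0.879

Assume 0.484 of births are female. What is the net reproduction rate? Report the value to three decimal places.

Proportion female at birth = 0.484.
Weighting each age-specific rate by interval width and survival:
  20: 1 × 0.1879 × 0.931 = 0.17493
  21: 1 × 0.1803 × 0.924 = 0.16660
  22: 1 × 0.1689 × 0.910 = 0.15370
  23: 1 × 0.1863 × 0.903 = 0.16823
  24: 1 × 0.1778 × 0.897 = 0.15949
  25: 1 × 0.1469 × 0.887 = 0.13030
  26: 1 × 0.1536 × 0.879 = 0.13501
Sum = 1.08826
NRR = 0.484 × 1.08826 = 0.52672
An NRR under 1 implies long-run decline under these rates.

0.527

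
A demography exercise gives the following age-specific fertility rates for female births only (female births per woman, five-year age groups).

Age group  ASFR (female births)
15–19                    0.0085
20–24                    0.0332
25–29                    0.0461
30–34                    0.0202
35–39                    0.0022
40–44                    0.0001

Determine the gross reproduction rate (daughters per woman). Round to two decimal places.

0.55

Sum of female ASFRs = 0.0085 + 0.0332 + 0.0461 + 0.0202 + 0.0022 + 0.0001 = 0.1103
GRR = 5 × 0.1103 = 0.5515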